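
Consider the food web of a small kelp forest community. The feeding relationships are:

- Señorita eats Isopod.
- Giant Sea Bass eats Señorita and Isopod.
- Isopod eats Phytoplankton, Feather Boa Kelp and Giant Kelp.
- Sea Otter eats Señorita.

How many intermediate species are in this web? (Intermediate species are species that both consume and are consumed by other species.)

2

Intermediate species (has both prey and predators): Isopod, Señorita.
Count: 2.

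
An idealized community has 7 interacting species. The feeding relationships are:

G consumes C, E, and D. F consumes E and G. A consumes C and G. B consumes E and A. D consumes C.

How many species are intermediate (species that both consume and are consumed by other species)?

Intermediate species (has both prey and predators): D, G, A.
Count: 3.

3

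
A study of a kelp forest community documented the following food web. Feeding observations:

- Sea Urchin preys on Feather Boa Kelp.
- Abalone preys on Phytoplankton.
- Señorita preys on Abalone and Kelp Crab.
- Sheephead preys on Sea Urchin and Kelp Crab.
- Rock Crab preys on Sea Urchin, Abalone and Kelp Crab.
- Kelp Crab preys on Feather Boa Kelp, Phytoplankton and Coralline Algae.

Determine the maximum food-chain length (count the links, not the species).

One longest chain: Feather Boa Kelp → Kelp Crab → Sheephead.
It has 3 species and 2 links.

2 links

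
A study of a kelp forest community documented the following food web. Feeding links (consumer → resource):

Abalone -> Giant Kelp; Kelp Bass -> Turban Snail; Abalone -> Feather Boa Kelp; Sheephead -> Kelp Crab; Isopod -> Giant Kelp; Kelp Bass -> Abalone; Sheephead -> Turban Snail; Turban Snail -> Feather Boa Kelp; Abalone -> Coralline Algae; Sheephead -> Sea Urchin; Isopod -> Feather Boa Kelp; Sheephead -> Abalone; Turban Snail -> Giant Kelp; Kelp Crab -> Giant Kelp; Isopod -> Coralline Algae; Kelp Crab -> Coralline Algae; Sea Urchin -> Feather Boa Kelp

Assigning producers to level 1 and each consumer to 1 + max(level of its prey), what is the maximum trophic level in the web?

3

Producers (level 1): Giant Kelp, Feather Boa Kelp, Coralline Algae.
Giant Kelp → Kelp Crab → Sheephead gives Sheephead level 3.
No species has a prey at level 3, so no species reaches level 4.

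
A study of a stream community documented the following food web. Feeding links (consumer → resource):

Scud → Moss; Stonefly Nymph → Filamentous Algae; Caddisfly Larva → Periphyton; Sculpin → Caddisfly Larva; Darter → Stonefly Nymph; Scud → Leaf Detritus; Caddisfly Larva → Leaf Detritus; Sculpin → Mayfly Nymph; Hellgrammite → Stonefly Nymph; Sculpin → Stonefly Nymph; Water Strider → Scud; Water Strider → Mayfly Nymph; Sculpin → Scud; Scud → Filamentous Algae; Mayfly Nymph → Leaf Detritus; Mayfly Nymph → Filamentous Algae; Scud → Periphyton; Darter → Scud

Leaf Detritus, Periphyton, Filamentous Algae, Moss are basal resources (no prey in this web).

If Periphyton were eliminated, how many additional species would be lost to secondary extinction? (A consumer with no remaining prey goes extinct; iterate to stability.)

0

Remove Periphyton.
Every predator of it retains at least one other prey: Scud still has Leaf Detritus, Filamentous Algae, Moss; Caddisfly Larva still has Leaf Detritus.
No consumer loses all prey, so no secondary extinctions occur.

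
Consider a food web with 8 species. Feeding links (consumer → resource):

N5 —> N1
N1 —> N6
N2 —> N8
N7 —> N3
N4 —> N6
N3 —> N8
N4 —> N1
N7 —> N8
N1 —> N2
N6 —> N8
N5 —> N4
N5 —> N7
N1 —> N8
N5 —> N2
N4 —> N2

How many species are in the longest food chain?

5 species

One longest chain: N8 → N2 → N1 → N4 → N5.
It has 5 species and 4 links.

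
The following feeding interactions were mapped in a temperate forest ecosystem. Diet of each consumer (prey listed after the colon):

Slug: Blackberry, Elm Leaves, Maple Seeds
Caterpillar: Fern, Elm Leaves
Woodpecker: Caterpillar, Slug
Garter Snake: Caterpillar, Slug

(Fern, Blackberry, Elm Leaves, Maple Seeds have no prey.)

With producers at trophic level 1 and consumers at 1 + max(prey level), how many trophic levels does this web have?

3

Producers (level 1): Fern, Blackberry, Elm Leaves, Maple Seeds.
Fern → Caterpillar → Garter Snake gives Garter Snake level 3.
No species has a prey at level 3, so no species reaches level 4.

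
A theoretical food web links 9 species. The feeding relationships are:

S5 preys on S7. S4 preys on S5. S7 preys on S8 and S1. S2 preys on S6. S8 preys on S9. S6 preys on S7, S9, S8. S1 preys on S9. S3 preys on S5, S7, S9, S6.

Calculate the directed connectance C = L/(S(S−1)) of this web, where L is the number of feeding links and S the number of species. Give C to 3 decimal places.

C = 0.194

The web has S = 9 species and L = 14 feeding links.
C = L / (S(S−1)) = 14 / 72 = 0.1944 ≈ 0.194.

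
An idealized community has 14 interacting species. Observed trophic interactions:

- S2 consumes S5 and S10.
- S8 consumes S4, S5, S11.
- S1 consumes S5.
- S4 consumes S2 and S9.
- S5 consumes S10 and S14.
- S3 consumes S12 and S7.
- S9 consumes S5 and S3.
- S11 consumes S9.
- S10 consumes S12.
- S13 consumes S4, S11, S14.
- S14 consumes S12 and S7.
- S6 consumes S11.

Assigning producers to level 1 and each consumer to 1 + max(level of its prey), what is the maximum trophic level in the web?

6

Producers (level 1): S7, S12.
S12 → S10 → S5 → S9 → S11 → S8 gives S8 level 6.
No species has a prey at level 6, so no species reaches level 7.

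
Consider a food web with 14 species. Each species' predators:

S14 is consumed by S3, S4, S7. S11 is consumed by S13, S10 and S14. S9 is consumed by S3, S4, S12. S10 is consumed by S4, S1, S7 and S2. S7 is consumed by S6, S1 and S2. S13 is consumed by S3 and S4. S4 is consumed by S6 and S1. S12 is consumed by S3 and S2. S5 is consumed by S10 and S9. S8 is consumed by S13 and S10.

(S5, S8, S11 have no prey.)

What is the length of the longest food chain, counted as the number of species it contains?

4 species

One longest chain: S5 → S10 → S7 → S1.
It has 4 species and 3 links.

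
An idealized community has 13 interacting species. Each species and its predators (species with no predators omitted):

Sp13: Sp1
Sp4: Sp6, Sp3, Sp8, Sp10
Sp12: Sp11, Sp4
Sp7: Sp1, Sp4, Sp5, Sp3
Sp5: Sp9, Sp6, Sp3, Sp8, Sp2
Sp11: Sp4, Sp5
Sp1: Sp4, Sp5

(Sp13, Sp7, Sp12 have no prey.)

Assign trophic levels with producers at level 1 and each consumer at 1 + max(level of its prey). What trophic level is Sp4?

Trophic level 3

Sp12 is a producer → level 1.
Sp11 eats Sp12 → level 2.
Sp4 eats Sp11 (level 2); other prey at levels: Sp7 1, Sp12 1, Sp1 2 → level 3.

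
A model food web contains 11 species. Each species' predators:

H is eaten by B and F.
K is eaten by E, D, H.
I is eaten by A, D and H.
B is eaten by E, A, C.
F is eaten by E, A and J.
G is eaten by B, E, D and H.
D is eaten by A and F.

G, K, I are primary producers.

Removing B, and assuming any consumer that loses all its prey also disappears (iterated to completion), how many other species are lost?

1

Remove B.
Round 1: C (all prey gone) → extinct.
No further losses. Total secondary extinctions: 1.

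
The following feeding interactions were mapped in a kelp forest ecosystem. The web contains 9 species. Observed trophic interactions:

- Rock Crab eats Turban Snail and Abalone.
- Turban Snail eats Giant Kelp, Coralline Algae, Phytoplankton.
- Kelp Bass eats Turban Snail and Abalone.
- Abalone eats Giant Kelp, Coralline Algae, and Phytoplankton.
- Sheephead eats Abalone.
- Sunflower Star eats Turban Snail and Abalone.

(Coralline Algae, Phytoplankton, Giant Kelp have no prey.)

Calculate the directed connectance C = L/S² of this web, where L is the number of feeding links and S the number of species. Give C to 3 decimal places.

C = 0.160

The web has S = 9 species and L = 13 feeding links.
C = L / S² = 13 / 81 = 0.1605 ≈ 0.160.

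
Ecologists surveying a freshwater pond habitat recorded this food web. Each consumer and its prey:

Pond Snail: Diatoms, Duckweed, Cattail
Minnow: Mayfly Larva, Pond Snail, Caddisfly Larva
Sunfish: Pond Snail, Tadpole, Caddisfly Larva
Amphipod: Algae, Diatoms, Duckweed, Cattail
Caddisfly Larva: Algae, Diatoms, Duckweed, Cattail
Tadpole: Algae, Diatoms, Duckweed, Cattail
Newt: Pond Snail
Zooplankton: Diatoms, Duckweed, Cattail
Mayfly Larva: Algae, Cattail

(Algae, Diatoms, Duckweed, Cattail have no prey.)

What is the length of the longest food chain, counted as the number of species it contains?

3 species

One longest chain: Algae → Caddisfly Larva → Sunfish.
It has 3 species and 2 links.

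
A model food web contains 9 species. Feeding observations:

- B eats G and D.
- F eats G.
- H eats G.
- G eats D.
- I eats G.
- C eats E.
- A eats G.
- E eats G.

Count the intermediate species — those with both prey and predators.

Intermediate species (has both prey and predators): G, E.
Count: 2.

2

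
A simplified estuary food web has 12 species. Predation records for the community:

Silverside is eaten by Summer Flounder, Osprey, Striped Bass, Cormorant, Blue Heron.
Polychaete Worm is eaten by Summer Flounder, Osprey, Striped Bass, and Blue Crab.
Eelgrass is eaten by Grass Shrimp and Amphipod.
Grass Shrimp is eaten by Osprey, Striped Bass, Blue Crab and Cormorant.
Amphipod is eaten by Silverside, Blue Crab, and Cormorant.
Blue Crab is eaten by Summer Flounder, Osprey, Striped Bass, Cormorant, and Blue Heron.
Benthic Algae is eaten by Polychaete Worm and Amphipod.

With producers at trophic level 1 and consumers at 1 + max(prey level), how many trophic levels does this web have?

4

Producers (level 1): Eelgrass, Benthic Algae.
Eelgrass → Amphipod → Silverside → Cormorant gives Cormorant level 4.
No species has a prey at level 4, so no species reaches level 5.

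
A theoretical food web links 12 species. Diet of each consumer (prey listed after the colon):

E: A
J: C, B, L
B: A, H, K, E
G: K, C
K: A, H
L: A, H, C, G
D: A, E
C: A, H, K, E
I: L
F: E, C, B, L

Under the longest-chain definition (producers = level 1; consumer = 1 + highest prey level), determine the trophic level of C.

A is a producer → level 1.
K eats A (level 1); other prey at levels: H 1 → level 2.
C eats K (level 2); other prey at levels: A 1, H 1, E 2 → level 3.

Trophic level 3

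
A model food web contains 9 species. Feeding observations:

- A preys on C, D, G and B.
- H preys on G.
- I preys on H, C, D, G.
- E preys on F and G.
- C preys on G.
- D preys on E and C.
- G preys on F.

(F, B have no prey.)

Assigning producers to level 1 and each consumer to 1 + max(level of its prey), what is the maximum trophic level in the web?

5

Producers (level 1): F, B.
F → G → C → D → I gives I level 5.
No species has a prey at level 5, so no species reaches level 6.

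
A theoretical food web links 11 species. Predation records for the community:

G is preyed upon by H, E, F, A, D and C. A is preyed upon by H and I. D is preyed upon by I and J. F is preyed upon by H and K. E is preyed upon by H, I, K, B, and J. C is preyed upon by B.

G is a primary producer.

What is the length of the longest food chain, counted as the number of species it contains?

3 species

One longest chain: G → D → J.
It has 3 species and 2 links.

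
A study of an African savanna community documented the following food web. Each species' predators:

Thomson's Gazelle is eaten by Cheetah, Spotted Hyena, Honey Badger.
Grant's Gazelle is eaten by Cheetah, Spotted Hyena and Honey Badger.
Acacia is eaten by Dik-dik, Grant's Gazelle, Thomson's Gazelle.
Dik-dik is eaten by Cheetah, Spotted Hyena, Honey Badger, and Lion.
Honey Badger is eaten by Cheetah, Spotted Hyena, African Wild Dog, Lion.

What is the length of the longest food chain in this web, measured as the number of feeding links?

3 links

One longest chain: Acacia → Dik-dik → Honey Badger → African Wild Dog.
It has 4 species and 3 links.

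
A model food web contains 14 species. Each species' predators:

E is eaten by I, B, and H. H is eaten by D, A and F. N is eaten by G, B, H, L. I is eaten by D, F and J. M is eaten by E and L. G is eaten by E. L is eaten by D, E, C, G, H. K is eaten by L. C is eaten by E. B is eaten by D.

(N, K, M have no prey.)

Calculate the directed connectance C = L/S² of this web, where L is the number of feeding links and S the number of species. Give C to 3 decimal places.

C = 0.122

The web has S = 14 species and L = 24 feeding links.
C = L / S² = 24 / 196 = 0.1224 ≈ 0.122.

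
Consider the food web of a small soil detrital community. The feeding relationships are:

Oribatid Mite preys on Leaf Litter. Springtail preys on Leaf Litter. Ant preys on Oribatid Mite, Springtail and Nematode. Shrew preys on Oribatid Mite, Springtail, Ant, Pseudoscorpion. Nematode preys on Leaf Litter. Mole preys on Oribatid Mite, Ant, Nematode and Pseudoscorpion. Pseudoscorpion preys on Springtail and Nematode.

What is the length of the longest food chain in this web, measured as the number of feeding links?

One longest chain: Leaf Litter → Nematode → Ant → Mole.
It has 4 species and 3 links.

3 links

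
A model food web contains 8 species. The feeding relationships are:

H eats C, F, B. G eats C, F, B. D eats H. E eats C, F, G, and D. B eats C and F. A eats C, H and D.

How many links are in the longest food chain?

One longest chain: F → B → H → D → A.
It has 5 species and 4 links.

4 links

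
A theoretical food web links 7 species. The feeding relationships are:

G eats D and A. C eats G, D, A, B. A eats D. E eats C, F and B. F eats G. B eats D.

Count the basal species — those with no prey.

1

Basal species (no prey listed): D.
Count: 1.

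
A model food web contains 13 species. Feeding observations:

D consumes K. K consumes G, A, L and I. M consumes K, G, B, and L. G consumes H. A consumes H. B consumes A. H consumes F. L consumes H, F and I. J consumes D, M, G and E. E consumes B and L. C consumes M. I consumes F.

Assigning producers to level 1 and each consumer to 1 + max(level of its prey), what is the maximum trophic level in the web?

Producers (level 1): F.
F → H → G → K → M → C gives C level 6.
No species has a prey at level 6, so no species reaches level 7.

6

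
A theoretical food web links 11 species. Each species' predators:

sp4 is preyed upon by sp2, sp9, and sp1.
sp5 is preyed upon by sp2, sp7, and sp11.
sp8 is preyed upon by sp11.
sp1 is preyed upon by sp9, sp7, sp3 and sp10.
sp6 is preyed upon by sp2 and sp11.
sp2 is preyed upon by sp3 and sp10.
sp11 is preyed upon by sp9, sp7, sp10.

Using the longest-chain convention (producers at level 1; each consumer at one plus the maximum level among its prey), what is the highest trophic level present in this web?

Producers (level 1): sp4, sp8, sp5, sp6.
sp4 → sp1 → sp9 gives sp9 level 3.
No species has a prey at level 3, so no species reaches level 4.

3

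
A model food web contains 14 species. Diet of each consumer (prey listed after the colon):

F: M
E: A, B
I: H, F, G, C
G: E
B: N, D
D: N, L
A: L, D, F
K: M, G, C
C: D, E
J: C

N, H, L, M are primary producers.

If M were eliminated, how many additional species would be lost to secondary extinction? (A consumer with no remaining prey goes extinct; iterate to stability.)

Remove M.
Round 1: F (all prey gone) → extinct.
No further losses. Total secondary extinctions: 1.

1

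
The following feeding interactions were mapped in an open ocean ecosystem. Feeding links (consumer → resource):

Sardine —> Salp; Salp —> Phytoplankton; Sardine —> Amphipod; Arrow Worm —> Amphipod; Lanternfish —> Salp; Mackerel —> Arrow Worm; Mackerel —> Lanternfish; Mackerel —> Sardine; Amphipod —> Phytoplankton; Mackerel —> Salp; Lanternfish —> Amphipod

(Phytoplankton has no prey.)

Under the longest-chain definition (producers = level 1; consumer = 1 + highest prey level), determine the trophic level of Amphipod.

Trophic level 2

Phytoplankton is a producer → level 1.
Amphipod eats Phytoplankton → level 2.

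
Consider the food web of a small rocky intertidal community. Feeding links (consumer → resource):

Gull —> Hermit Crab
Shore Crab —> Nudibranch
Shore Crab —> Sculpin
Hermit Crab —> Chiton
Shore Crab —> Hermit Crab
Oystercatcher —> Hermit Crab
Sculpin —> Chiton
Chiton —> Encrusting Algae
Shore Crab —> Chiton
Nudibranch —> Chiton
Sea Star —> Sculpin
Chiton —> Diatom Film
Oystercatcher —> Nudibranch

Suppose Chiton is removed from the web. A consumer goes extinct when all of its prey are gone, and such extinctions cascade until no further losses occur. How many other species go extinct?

Remove Chiton.
Round 1: Nudibranch (all prey gone), Hermit Crab (all prey gone), Sculpin (all prey gone) → extinct.
Round 2: Sea Star (all prey gone), Gull (all prey gone), Shore Crab (all prey gone), Oystercatcher (all prey gone) → extinct.
No further losses. Total secondary extinctions: 7.

7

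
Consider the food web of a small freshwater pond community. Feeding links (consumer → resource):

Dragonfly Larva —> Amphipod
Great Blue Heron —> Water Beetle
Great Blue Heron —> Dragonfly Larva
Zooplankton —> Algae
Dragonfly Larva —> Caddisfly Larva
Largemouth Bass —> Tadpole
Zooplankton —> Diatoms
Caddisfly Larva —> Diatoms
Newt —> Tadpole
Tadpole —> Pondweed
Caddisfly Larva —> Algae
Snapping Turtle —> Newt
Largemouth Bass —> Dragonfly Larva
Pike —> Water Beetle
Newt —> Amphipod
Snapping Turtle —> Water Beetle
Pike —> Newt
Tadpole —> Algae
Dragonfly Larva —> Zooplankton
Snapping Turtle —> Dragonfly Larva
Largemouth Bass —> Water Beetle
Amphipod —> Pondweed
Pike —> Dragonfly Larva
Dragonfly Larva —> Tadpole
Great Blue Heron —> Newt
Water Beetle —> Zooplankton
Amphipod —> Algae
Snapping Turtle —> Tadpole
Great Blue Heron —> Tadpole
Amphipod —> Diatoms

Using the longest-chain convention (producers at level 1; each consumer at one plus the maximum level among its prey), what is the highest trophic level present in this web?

4

Producers (level 1): Algae, Pondweed, Diatoms.
Algae → Zooplankton → Water Beetle → Great Blue Heron gives Great Blue Heron level 4.
No species has a prey at level 4, so no species reaches level 5.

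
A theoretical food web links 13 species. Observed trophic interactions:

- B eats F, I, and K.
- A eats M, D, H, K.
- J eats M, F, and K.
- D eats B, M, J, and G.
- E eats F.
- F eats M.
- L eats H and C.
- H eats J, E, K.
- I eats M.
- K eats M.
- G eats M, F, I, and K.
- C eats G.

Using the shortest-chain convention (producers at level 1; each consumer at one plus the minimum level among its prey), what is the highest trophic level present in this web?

Producers (level 1): M.
Following each consumer down to its lowest-level prey: M → K → H → L (levels 1 through 4).
All prey of L (H 3, C 3) are at level 3 or above, so L is at level 1 + 3 = 4.
Every consumer has at least one prey at level 3 or below, so none exceeds level 4.

4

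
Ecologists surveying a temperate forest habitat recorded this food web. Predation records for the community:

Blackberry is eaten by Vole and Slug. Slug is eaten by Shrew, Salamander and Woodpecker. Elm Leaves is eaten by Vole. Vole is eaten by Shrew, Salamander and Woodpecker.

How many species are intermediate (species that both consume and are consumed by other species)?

Intermediate species (has both prey and predators): Slug, Vole.
Count: 2.

2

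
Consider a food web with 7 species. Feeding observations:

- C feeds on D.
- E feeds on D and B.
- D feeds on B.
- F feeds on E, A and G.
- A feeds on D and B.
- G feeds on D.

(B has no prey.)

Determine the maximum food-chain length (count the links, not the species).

3 links

One longest chain: B → D → G → F.
It has 4 species and 3 links.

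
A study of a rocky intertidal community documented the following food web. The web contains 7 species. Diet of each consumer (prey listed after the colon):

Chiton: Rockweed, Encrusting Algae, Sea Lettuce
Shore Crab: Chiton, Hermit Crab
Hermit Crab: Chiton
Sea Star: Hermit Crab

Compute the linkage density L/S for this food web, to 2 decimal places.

L/S = 1.00

There are L = 7 links among S = 7 species.
L/S = 7/7 = 1.0000 ≈ 1.00.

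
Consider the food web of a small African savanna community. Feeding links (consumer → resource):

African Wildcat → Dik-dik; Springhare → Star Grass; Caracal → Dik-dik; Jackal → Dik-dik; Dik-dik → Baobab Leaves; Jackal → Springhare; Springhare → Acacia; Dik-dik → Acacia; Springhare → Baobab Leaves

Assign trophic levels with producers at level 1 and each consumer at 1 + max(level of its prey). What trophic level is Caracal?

Trophic level 3

Baobab Leaves is a producer → level 1.
Dik-dik eats Baobab Leaves (level 1); other prey at levels: Acacia 1 → level 2.
Caracal eats Dik-dik → level 3.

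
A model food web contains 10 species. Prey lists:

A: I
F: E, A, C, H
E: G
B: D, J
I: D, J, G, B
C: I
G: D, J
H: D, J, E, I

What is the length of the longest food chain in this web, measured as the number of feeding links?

One longest chain: D → G → E → H → F.
It has 5 species and 4 links.

4 links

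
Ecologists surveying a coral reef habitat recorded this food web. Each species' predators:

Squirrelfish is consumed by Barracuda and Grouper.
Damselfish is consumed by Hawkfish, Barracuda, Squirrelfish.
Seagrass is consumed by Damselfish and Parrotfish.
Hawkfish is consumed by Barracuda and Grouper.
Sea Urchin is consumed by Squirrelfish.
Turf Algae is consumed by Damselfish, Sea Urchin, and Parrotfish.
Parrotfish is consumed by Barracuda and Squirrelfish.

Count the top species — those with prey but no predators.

Top species (has prey, but nothing eats it): Grouper, Barracuda.
Count: 2.

2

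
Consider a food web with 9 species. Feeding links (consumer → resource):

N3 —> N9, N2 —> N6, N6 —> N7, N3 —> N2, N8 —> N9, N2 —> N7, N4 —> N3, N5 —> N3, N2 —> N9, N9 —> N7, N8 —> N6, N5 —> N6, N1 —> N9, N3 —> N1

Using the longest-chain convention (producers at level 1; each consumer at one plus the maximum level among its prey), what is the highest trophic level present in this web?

Producers (level 1): N7.
N7 → N6 → N2 → N3 → N4 gives N4 level 5.
No species has a prey at level 5, so no species reaches level 6.

5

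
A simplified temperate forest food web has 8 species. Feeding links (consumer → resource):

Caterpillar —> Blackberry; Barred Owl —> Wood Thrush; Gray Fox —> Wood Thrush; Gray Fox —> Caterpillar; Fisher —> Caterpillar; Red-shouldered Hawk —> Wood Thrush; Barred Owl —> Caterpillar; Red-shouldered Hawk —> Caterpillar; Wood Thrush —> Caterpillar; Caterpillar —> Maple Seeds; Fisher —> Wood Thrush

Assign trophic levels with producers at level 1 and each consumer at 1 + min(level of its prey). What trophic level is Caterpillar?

Maple Seeds is a producer → level 1.
Caterpillar eats Maple Seeds → level 2.

Trophic level 2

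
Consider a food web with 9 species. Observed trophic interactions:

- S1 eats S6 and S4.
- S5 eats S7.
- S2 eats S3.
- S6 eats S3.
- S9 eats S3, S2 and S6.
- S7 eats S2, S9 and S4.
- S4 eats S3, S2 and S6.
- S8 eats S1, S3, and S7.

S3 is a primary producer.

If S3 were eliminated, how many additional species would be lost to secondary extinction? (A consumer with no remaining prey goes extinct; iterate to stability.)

Remove S3.
Round 1: S6 (all prey gone), S2 (all prey gone) → extinct.
Round 2: S9 (all prey gone), S4 (all prey gone) → extinct.
Round 3: S7 (all prey gone), S1 (all prey gone) → extinct.
Round 4: S8 (all prey gone), S5 (all prey gone) → extinct.
No further losses. Total secondary extinctions: 8.

8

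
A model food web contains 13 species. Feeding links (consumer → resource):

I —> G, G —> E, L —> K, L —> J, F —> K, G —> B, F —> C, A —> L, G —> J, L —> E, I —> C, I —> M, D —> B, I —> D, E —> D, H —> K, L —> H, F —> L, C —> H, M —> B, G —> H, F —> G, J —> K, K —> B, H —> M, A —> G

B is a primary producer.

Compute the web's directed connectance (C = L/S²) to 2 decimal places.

C = 0.15

The web has S = 13 species and L = 26 feeding links.
C = L / S² = 26 / 169 = 0.1538 ≈ 0.15.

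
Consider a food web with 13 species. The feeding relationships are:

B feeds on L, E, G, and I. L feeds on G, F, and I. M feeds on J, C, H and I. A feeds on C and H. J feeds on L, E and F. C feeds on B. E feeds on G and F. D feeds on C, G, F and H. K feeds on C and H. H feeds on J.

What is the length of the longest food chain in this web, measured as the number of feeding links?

One longest chain: G → L → J → H → A.
It has 5 species and 4 links.

4 links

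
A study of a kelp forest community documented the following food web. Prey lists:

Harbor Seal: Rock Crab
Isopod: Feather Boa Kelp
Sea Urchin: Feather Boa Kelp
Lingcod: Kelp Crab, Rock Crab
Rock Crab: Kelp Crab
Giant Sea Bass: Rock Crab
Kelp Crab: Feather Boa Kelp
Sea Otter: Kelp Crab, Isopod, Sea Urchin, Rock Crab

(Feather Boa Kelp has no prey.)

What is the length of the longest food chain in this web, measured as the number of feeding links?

3 links

One longest chain: Feather Boa Kelp → Kelp Crab → Rock Crab → Harbor Seal.
It has 4 species and 3 links.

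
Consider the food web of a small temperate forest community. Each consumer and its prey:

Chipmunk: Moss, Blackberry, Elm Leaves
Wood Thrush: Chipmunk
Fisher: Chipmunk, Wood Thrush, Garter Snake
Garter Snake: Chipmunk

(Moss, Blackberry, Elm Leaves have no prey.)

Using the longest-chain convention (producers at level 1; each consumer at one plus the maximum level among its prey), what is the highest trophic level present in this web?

Producers (level 1): Moss, Blackberry, Elm Leaves.
Moss → Chipmunk → Wood Thrush → Fisher gives Fisher level 4.
No species has a prey at level 4, so no species reaches level 5.

4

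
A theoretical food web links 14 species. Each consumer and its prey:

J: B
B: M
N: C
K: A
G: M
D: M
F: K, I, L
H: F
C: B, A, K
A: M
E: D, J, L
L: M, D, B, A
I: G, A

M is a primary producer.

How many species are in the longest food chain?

5 species

One longest chain: M → D → L → F → H.
It has 5 species and 4 links.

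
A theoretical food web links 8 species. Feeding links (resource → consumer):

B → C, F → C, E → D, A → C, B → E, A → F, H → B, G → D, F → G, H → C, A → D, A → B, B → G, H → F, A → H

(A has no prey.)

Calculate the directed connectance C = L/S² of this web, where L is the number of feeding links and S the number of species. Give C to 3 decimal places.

The web has S = 8 species and L = 15 feeding links.
C = L / S² = 15 / 64 = 0.2344 ≈ 0.234.

C = 0.234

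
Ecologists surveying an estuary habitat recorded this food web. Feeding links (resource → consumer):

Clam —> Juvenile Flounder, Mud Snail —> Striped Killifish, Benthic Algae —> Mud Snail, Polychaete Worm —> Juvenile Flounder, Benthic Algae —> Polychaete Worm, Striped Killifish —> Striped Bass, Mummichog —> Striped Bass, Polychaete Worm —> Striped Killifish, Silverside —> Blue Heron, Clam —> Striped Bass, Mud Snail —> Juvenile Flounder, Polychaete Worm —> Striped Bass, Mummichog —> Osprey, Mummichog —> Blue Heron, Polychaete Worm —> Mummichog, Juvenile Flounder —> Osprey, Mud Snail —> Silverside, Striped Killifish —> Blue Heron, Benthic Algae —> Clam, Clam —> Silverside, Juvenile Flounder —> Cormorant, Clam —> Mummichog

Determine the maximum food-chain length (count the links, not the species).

3 links

One longest chain: Benthic Algae → Mud Snail → Striped Killifish → Striped Bass.
It has 4 species and 3 links.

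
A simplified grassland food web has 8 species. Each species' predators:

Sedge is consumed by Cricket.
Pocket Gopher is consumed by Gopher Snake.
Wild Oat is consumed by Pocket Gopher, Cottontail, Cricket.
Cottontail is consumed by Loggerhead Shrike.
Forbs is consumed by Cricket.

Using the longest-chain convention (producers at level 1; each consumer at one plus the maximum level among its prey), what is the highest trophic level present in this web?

Producers (level 1): Wild Oat, Forbs, Sedge.
Wild Oat → Pocket Gopher → Gopher Snake gives Gopher Snake level 3.
No species has a prey at level 3, so no species reaches level 4.

3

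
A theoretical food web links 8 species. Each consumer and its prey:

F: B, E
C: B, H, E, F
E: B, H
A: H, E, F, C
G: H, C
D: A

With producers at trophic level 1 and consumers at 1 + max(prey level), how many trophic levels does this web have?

Producers (level 1): B, H.
B → E → F → C → A → D gives D level 6.
No species has a prey at level 6, so no species reaches level 7.

6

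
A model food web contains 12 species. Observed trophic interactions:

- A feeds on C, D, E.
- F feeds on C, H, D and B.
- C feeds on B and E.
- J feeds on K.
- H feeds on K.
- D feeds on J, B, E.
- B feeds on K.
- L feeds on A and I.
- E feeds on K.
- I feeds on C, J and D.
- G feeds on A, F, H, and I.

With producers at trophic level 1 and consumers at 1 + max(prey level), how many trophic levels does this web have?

5

Producers (level 1): K.
K → E → D → I → L gives L level 5.
No species has a prey at level 5, so no species reaches level 6.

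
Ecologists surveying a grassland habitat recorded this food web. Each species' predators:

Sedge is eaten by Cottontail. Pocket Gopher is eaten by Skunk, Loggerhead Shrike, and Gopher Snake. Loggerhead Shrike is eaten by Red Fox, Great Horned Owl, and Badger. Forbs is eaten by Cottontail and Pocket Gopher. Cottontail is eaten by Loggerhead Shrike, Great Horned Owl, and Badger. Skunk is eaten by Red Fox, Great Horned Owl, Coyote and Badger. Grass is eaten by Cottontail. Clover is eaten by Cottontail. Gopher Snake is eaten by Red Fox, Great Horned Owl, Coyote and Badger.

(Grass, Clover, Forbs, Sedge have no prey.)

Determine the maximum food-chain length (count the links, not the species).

3 links

One longest chain: Forbs → Pocket Gopher → Gopher Snake → Coyote.
It has 4 species and 3 links.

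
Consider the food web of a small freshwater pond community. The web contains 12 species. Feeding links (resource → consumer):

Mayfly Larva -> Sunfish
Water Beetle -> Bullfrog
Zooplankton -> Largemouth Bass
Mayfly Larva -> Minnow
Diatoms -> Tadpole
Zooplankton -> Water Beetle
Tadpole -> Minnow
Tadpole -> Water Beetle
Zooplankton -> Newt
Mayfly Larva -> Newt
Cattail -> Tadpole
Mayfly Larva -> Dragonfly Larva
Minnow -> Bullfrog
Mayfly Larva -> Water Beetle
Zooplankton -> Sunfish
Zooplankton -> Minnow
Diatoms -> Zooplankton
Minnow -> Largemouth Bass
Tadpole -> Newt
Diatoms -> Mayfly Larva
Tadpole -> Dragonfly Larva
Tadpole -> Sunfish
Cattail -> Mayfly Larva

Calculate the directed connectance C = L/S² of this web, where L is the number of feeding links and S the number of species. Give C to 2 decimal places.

C = 0.16

The web has S = 12 species and L = 23 feeding links.
C = L / S² = 23 / 144 = 0.1597 ≈ 0.16.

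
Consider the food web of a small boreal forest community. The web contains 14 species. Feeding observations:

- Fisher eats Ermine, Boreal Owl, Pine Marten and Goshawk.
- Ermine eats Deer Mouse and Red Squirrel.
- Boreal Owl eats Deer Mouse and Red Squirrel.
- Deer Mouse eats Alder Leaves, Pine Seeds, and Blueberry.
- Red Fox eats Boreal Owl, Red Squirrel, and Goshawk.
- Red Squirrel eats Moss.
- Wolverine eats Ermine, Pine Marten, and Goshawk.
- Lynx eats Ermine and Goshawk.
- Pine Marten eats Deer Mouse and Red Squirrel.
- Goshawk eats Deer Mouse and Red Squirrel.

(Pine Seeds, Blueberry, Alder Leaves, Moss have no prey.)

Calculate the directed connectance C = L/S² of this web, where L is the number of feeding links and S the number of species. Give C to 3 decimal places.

The web has S = 14 species and L = 24 feeding links.
C = L / S² = 24 / 196 = 0.1224 ≈ 0.122.

C = 0.122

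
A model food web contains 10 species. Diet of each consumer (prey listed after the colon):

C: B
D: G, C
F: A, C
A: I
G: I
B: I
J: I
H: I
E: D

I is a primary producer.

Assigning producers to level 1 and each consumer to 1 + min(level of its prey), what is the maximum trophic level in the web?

4

Producers (level 1): I.
Following each consumer down to its lowest-level prey: I → G → D → E (levels 1 through 4).
All prey of E (D 3) are at level 3 or above, so E is at level 1 + 3 = 4.
Every consumer has at least one prey at level 3 or below, so none exceeds level 4.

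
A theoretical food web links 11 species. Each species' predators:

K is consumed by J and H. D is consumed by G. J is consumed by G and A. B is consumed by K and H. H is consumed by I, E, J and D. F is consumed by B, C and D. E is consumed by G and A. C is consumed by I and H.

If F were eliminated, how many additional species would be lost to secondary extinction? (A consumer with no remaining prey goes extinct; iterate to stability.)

Remove F.
Round 1: C (all prey gone), B (all prey gone) → extinct.
Round 2: K (all prey gone) → extinct.
Round 3: H (all prey gone) → extinct.
Round 4: I (all prey gone), D (all prey gone), E (all prey gone), J (all prey gone) → extinct.
Round 5: G (all prey gone), A (all prey gone) → extinct.
No further losses. Total secondary extinctions: 10.

10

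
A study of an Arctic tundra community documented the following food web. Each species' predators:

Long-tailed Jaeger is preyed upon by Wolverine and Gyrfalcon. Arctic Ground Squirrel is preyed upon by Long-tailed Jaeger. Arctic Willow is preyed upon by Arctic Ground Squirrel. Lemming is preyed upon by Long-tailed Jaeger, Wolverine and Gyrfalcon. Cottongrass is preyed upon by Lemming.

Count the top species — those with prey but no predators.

Top species (has prey, but nothing eats it): Gyrfalcon, Wolverine.
Count: 2.

2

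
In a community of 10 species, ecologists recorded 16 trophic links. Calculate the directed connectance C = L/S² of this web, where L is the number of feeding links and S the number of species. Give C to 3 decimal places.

C = 0.160

The web has S = 10 species and L = 16 feeding links.
C = L / S² = 16 / 100 = 0.1600 ≈ 0.160.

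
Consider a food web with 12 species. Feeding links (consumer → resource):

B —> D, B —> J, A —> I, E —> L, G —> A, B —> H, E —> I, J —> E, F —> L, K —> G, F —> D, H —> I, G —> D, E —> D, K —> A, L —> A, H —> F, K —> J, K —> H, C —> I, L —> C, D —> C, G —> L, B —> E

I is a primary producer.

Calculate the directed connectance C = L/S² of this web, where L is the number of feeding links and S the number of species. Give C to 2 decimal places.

C = 0.17

The web has S = 12 species and L = 24 feeding links.
C = L / S² = 24 / 144 = 0.1667 ≈ 0.17.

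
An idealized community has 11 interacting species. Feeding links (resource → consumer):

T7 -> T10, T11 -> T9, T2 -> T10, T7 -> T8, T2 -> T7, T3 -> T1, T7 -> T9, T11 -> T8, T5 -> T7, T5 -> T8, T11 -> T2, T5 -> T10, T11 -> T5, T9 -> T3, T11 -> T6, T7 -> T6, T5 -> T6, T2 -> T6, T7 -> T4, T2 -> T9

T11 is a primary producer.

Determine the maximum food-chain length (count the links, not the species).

5 links

One longest chain: T11 → T2 → T7 → T9 → T3 → T1.
It has 6 species and 5 links.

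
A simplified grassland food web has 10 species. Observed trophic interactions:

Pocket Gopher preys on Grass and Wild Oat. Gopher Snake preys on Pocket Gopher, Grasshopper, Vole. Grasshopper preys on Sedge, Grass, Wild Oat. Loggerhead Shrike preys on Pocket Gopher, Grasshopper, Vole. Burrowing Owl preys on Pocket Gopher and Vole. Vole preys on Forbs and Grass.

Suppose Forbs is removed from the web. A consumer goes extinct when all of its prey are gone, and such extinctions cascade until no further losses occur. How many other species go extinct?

Remove Forbs.
Every predator of it retains at least one other prey: Vole still has Grass.
No consumer loses all prey, so no secondary extinctions occur.

0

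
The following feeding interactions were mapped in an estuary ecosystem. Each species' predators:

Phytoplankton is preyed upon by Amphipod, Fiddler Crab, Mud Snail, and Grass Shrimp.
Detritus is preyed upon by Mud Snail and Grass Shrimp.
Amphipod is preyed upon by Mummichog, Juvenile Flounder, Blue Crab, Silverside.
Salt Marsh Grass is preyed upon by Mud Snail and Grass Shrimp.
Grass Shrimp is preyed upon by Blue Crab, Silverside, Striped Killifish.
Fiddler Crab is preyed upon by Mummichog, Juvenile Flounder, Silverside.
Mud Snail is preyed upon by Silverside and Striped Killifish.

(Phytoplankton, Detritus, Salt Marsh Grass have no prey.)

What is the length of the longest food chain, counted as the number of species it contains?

3 species

One longest chain: Phytoplankton → Mud Snail → Striped Killifish.
It has 3 species and 2 links.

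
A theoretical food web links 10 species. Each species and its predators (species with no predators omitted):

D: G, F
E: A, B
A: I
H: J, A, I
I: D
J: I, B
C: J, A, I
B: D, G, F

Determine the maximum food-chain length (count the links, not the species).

4 links

One longest chain: H → J → I → D → G.
It has 5 species and 4 links.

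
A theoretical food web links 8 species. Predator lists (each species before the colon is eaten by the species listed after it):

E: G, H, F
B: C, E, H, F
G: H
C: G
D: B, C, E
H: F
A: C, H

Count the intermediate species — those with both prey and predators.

Intermediate species (has both prey and predators): B, C, E, G, H.
Count: 5.

5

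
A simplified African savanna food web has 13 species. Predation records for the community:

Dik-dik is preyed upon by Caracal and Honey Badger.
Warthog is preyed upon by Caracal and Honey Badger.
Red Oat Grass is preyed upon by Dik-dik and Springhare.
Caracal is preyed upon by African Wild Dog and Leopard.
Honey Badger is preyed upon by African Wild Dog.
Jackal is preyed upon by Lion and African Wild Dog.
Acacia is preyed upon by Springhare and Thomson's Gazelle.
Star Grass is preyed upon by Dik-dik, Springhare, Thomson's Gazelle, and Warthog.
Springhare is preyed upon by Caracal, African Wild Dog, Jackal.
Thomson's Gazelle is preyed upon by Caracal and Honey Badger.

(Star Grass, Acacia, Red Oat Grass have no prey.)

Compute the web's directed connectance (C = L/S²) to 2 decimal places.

C = 0.13

The web has S = 13 species and L = 22 feeding links.
C = L / S² = 22 / 169 = 0.1302 ≈ 0.13.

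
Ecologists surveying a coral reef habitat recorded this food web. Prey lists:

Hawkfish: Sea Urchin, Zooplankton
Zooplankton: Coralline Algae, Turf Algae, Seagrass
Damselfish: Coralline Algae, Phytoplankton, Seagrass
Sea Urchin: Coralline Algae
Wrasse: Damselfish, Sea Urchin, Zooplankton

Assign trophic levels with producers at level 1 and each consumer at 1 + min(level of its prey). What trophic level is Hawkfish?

Coralline Algae is a producer → level 1.
Sea Urchin eats Coralline Algae → level 2.
Hawkfish eats Sea Urchin → level 3.
No prey of Hawkfish is below level 2, so 3 is the minimum.

Trophic level 3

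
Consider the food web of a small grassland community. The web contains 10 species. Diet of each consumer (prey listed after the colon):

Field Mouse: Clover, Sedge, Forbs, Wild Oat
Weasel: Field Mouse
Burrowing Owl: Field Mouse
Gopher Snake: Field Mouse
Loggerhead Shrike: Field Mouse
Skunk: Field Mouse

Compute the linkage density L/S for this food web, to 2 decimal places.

There are L = 9 links among S = 10 species.
L/S = 9/10 = 0.9000 ≈ 0.90.

L/S = 0.90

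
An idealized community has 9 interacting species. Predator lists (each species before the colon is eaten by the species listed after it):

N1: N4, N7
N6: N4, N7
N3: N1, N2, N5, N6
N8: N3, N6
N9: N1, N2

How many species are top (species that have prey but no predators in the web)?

4

Top species (has prey, but nothing eats it): N2, N5, N4, N7.
Count: 4.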